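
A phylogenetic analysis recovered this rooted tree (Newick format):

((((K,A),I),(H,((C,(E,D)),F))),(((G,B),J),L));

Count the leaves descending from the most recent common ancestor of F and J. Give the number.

12

The MRCA of F and J is the root, so the clade is the entire tree.
That clade contains 12 terminal taxa: A, B, C, D, E, F, G, H, I, J, K, L.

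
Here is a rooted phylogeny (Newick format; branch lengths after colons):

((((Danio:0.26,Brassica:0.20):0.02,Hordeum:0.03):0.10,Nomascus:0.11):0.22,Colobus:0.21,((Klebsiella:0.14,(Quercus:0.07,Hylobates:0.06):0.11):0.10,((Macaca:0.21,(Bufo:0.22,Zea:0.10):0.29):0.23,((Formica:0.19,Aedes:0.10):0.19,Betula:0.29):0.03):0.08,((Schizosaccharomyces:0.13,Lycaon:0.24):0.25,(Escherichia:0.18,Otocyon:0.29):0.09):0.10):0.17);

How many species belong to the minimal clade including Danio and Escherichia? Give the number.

18

The MRCA of Danio and Escherichia is the root, so the clade is the entire tree.
That clade contains 18 terminal taxa: Aedes, Betula, Brassica, Bufo, Colobus, Danio, Escherichia, Formica, Hordeum, Hylobates, Klebsiella, Lycaon, Macaca, Nomascus, Otocyon, Quercus, Schizosaccharomyces, Zea.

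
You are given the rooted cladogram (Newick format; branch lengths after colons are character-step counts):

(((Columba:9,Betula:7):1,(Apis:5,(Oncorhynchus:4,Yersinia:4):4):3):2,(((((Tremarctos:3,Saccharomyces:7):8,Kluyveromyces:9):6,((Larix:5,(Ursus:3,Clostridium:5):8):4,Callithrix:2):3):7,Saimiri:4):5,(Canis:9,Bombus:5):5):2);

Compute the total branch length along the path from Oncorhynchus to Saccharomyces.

48

The path runs Oncorhynchus → … → MRCA → … → Saccharomyces; the MRCA is the root of the tree.
Branch lengths along that path: 4 + 4 + 3 + 2 + 2 + 5 + 7 + 6 + 8 + 7 = 48.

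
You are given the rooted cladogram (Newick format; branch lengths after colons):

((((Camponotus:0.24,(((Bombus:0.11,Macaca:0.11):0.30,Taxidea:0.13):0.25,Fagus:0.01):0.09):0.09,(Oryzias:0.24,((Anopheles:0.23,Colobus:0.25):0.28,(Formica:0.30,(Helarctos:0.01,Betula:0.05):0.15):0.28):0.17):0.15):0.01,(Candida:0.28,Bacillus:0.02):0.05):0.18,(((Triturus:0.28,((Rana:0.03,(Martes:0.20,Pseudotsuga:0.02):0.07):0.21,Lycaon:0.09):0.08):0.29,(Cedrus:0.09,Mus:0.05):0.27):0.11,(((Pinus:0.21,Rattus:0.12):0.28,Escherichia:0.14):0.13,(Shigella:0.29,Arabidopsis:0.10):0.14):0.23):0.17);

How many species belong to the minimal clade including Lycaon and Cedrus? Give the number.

7

The MRCA of Lycaon and Cedrus is the node subtending ((Triturus,((Rana,(Martes,Pseudotsuga)),Lycaon)),(Cedrus,Mus)).
That clade contains 7 terminal taxa: Cedrus, Lycaon, Martes, Mus, Pseudotsuga, Rana, Triturus.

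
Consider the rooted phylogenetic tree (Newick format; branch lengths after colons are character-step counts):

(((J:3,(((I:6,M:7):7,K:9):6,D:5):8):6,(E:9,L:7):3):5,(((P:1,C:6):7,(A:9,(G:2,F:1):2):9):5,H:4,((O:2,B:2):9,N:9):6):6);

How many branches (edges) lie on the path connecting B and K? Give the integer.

The MRCA of B and K is the root of the tree.
From B up to that node: 4 branches. From K up to the same node: 5 branches. Total: 4 + 5 = 9.

9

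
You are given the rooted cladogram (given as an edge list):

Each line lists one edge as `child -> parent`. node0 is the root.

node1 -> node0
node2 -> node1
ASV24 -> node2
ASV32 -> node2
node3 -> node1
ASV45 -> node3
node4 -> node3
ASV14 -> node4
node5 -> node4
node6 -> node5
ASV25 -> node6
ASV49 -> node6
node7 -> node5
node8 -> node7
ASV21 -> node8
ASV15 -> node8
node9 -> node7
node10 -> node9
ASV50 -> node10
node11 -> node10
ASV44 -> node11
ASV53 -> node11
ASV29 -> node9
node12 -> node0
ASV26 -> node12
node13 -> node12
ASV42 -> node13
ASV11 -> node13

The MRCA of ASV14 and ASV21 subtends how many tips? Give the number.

9

The MRCA of ASV14 and ASV21 is the node subtending (ASV14,((ASV25,ASV49),((ASV21,ASV15),((ASV50,(ASV44,ASV53)),ASV29)))).
That clade contains 9 terminal taxa: ASV14, ASV15, ASV21, ASV25, ASV29, ASV44, ASV49, ASV50, ASV53.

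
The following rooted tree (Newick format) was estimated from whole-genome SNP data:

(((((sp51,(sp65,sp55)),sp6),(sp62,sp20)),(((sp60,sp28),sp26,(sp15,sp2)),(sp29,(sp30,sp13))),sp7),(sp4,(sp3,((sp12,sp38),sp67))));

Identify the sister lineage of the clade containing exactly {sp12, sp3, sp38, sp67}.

sp4

The clade containing exactly {sp12, sp3, sp38, sp67} attaches to the tree at the node subtending (sp4,(sp3,((sp12,sp38),sp67))).
The other lineage descending from that same node — the sister group — is the single tip sp4.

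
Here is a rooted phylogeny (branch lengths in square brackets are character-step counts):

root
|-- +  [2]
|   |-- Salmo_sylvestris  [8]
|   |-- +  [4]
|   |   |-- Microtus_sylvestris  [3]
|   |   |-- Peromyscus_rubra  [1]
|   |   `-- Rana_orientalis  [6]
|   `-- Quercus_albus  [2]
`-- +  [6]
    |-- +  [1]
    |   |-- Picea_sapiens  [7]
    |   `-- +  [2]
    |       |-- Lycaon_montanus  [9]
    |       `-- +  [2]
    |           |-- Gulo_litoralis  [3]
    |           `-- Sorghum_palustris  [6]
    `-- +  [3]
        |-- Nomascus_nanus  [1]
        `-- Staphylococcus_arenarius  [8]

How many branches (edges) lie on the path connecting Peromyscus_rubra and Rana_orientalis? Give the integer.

The MRCA of Peromyscus_rubra and Rana_orientalis is the node subtending (Microtus_sylvestris,Peromyscus_rubra,Rana_orientalis).
From Peromyscus_rubra up to that node: 1 branch. From Rana_orientalis up to the same node: 1 branch. Total: 1 + 1 = 2.

2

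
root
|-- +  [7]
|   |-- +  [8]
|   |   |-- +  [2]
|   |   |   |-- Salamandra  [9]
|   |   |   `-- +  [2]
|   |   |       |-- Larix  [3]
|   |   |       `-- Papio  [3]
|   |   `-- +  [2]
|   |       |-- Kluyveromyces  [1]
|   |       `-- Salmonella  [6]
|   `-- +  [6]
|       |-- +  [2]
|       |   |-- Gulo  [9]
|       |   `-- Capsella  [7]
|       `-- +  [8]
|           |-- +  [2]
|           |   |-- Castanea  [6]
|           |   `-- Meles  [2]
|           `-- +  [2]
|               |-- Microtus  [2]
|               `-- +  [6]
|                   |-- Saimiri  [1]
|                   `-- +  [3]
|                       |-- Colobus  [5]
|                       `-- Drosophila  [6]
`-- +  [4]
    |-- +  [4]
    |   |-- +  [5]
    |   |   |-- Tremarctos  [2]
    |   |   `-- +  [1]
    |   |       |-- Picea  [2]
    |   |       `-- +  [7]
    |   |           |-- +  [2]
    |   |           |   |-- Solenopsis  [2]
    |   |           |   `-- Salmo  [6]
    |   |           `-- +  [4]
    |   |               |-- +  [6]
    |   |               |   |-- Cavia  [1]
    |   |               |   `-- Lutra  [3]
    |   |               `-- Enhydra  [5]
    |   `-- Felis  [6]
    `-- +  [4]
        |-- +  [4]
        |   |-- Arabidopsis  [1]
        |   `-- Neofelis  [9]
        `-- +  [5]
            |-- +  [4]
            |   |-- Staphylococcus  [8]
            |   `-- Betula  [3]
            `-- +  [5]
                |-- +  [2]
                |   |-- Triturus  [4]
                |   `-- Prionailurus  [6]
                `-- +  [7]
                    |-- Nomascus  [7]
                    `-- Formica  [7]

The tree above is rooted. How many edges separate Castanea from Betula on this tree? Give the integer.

10

The MRCA of Castanea and Betula is the root of the tree.
From Castanea up to that node: 5 branches. From Betula up to the same node: 5 branches. Total: 5 + 5 = 10.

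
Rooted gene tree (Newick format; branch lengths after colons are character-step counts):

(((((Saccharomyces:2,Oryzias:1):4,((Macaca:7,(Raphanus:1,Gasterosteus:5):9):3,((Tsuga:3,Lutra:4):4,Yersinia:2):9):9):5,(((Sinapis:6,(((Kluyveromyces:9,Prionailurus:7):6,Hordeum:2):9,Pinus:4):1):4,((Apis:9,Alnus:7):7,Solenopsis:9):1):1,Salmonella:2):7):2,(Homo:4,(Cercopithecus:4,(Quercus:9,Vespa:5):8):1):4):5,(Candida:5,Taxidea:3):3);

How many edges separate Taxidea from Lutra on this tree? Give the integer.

The MRCA of Taxidea and Lutra is the root of the tree.
From Taxidea up to that node: 2 branches. From Lutra up to the same node: 7 branches. Total: 2 + 7 = 9.

9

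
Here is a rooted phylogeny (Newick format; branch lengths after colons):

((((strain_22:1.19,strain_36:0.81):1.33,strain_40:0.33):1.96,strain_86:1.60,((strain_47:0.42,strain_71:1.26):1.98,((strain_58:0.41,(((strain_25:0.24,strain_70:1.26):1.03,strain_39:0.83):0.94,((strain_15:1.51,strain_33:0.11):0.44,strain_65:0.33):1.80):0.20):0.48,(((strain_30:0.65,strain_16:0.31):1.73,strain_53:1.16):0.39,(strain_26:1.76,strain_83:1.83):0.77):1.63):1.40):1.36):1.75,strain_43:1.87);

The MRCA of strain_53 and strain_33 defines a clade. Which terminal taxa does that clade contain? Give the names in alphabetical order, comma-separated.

Tracing strain_53: it sits inside ((strain_30,strain_16),strain_53).
Tracing strain_33: it sits inside (strain_15,strain_33).
The smallest clade enclosing both is ((strain_58,(((strain_25,strain_70),strain_39),((strain_15,strain_33),strain_65))),(((strain_30,strain_16),strain_53),(strain_26,strain_83))); the answer is its 12 terminal taxa in alphabetical order.

strain_15, strain_16, strain_25, strain_26, strain_30, strain_33, strain_39, strain_53, strain_58, strain_65, strain_70, strain_83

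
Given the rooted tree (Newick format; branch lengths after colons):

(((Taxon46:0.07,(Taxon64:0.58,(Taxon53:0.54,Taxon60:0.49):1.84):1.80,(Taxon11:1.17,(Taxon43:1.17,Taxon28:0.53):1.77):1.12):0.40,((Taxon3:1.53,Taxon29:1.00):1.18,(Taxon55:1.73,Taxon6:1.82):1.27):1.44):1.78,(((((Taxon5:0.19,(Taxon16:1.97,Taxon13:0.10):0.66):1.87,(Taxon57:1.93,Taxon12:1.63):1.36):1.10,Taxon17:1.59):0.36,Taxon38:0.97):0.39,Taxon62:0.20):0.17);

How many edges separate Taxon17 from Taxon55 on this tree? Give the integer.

8

The MRCA of Taxon17 and Taxon55 is the root of the tree.
From Taxon17 up to that node: 4 branches. From Taxon55 up to the same node: 4 branches. Total: 4 + 4 = 8.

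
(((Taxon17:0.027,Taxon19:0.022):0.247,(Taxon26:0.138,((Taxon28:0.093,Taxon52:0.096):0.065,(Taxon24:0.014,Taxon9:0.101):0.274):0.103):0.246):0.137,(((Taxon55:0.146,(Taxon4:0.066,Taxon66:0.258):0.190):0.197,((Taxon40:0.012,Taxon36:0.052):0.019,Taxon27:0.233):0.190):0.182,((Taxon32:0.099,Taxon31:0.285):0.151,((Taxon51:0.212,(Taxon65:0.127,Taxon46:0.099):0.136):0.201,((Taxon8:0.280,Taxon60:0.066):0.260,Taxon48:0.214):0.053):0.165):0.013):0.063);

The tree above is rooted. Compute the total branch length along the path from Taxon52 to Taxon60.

The path runs Taxon52 → … → MRCA → … → Taxon60; the MRCA is the root of the tree.
Branch lengths along that path: 0.096 + 0.065 + 0.103 + 0.246 + 0.137 + 0.063 + 0.013 + 0.165 + 0.053 + 0.260 + 0.066 = 1.267.

1.267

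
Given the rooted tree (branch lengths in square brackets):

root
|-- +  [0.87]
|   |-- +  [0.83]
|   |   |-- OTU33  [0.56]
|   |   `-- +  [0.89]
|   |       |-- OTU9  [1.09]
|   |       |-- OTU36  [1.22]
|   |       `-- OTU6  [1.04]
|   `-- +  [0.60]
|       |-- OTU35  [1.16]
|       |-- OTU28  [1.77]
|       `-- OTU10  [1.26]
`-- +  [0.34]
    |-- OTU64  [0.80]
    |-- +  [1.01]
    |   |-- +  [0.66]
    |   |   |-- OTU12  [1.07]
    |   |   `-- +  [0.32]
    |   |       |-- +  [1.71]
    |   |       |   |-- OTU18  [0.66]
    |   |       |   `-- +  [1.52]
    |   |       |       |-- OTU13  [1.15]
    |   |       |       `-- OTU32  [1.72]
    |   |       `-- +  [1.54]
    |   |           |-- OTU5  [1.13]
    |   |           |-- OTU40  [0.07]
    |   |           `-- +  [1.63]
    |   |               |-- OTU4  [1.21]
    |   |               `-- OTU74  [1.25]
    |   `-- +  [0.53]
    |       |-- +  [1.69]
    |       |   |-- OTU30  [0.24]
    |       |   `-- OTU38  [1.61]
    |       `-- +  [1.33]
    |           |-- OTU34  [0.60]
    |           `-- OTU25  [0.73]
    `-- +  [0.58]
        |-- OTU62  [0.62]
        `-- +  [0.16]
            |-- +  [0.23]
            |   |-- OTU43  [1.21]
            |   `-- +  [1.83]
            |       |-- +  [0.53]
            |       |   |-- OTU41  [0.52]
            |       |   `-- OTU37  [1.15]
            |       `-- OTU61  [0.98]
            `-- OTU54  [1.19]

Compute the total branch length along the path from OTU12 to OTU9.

6.76

The path runs OTU12 → … → MRCA → … → OTU9; the MRCA is the root of the tree.
Branch lengths along that path: 1.07 + 0.66 + 1.01 + 0.34 + 0.87 + 0.83 + 0.89 + 1.09 = 6.76.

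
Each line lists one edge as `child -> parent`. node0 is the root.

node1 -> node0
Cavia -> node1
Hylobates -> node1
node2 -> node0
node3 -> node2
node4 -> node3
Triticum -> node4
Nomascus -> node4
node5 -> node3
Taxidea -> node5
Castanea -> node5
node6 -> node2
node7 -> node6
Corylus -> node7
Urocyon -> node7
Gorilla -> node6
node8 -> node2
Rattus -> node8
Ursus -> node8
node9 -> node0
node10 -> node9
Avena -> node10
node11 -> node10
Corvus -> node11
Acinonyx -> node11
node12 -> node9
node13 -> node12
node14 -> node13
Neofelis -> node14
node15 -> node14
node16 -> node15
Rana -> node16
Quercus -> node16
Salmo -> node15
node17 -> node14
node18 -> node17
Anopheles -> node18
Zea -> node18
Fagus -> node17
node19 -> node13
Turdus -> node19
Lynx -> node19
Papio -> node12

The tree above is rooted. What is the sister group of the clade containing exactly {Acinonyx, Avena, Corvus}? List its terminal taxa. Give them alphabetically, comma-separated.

Anopheles, Fagus, Lynx, Neofelis, Papio, Quercus, Rana, Salmo, Turdus, Zea

The clade containing exactly {Acinonyx, Avena, Corvus} attaches to the tree at the node subtending ((Avena,(Corvus,Acinonyx)),(((Neofelis,((Rana,Quercus),Salmo),((Anopheles,Zea),Fagus)),(Turdus,Lynx)),Papio)).
The other lineage descending from that same node — the sister group — is (((Neofelis,((Rana,Quercus),Salmo),((Anopheles,Zea),Fagus)),(Turdus,Lynx)),Papio); its 10 tips in alphabetical order are the answer.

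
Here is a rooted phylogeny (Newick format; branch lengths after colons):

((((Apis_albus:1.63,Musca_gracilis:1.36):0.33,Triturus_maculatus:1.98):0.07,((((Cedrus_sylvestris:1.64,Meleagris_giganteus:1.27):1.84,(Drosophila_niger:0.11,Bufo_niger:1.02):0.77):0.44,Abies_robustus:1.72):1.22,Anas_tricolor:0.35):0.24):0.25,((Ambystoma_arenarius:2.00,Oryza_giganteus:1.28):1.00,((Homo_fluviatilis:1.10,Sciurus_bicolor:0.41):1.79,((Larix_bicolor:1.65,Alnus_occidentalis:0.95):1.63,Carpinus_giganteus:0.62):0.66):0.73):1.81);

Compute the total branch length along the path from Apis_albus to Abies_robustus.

The path runs Apis_albus → … → MRCA → … → Abies_robustus; the MRCA is the node subtending (((Apis_albus,Musca_gracilis),Triturus_maculatus),((((Cedrus_sylvestris,Meleagris_giganteus),(Drosophila_niger,Bufo_niger)),Abies_robustus),Anas_tricolor)).
Branch lengths along that path: 1.63 + 0.33 + 0.07 + 0.24 + 1.22 + 1.72 = 5.21.

5.21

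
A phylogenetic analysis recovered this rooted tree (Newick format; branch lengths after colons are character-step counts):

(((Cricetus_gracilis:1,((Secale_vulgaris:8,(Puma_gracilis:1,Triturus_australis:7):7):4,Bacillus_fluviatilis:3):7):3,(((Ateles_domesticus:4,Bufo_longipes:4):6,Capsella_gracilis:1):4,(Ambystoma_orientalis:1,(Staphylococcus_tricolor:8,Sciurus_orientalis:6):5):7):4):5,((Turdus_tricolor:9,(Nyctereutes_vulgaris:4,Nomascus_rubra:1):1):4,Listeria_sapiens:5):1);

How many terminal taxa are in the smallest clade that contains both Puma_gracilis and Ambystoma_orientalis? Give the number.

11

The MRCA of Puma_gracilis and Ambystoma_orientalis is the node subtending ((Cricetus_gracilis,((Secale_vulgaris,(Puma_gracilis,Triturus_australis)),Bacillus_fluviatilis)),(((Ateles_domesticus,Bufo_longipes),Capsella_gracilis),(Ambystoma_orientalis,(Staphylococcus_tricolor,Sciurus_orientalis)))).
That clade contains 11 terminal taxa: Ambystoma_orientalis, Ateles_domesticus, Bacillus_fluviatilis, Bufo_longipes, Capsella_gracilis, Cricetus_gracilis, Puma_gracilis, Sciurus_orientalis, Secale_vulgaris, Staphylococcus_tricolor, Triturus_australis.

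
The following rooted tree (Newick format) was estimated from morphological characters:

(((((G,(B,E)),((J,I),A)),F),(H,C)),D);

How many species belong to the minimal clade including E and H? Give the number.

The MRCA of E and H is the node subtending ((((G,(B,E)),((J,I),A)),F),(H,C)).
That clade contains 9 terminal taxa: A, B, C, E, F, G, H, I, J.

9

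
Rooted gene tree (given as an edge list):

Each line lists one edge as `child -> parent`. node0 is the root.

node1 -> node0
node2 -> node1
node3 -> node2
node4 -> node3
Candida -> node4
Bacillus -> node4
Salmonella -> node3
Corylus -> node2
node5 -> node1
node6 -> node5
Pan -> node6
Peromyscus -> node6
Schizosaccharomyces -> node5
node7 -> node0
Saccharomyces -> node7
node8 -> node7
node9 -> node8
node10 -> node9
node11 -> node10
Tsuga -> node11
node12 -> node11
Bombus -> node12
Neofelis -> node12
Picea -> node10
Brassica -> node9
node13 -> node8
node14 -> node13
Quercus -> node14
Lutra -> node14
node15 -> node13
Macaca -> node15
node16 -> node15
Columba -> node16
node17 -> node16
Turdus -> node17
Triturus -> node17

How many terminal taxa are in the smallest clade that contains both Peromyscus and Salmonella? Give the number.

7

The MRCA of Peromyscus and Salmonella is the node subtending ((((Candida,Bacillus),Salmonella),Corylus),((Pan,Peromyscus),Schizosaccharomyces)).
That clade contains 7 terminal taxa: Bacillus, Candida, Corylus, Pan, Peromyscus, Salmonella, Schizosaccharomyces.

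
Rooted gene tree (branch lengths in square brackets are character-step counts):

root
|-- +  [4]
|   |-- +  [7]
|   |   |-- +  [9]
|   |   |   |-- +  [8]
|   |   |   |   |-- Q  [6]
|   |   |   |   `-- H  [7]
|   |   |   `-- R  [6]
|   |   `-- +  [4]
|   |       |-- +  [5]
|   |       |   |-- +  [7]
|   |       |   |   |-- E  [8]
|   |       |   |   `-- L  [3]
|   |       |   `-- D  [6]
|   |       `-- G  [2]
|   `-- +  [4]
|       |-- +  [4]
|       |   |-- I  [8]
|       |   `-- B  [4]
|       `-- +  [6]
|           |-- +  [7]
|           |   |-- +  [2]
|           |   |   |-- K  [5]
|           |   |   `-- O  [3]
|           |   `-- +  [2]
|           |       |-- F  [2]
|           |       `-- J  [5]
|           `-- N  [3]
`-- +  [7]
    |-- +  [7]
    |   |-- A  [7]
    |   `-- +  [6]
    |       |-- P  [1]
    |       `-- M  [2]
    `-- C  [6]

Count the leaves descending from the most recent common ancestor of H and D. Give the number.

The MRCA of H and D is the node subtending (((Q,H),R),(((E,L),D),G)).
That clade contains 7 terminal taxa: D, E, G, H, L, Q, R.

7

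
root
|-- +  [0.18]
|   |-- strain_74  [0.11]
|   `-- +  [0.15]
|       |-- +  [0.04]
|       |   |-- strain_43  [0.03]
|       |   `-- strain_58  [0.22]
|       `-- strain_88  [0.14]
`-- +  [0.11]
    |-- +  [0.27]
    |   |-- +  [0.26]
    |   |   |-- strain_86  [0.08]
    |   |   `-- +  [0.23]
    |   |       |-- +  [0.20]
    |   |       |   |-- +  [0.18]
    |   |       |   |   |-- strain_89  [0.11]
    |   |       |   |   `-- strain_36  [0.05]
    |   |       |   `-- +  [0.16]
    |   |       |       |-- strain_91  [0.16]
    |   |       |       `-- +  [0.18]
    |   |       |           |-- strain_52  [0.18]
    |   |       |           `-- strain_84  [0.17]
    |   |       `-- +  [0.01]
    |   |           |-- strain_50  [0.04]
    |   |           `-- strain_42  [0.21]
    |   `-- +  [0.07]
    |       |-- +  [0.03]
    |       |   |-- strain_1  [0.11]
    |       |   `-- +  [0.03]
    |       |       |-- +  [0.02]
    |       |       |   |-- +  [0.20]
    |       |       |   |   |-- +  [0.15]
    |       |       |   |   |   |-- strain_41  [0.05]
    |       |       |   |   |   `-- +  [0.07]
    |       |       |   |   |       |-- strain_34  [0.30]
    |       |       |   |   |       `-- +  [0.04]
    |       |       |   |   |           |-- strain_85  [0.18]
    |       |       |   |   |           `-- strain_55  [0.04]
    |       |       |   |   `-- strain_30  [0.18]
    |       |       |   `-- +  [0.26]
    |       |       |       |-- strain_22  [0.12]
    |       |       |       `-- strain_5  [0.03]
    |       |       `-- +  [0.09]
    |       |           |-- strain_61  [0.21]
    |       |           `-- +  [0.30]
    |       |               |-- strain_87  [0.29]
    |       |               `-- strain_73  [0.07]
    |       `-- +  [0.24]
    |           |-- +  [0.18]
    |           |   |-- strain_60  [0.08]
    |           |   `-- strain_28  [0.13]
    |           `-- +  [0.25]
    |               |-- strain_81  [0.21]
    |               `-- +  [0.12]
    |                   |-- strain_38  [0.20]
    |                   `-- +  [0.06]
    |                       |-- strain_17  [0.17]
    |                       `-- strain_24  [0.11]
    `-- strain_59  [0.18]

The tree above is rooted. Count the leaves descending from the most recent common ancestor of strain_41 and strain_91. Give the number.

The MRCA of strain_41 and strain_91 is the node subtending ((strain_86,(((strain_89,strain_36),(strain_91,(strain_52,strain_84))),(strain_50,strain_42))),((strain_1,((((strain_41,(strain_34,(strain_85,strain_55))),strain_30),(strain_22,strain_5)),(strain_61,(strain_87,strain_73)))),((strain_60,strain_28),(strain_81,(strain_38,(strain_17,strain_24)))))).
That clade contains 25 terminal taxa: strain_1, strain_17, strain_22, strain_24, strain_28, strain_30, strain_34, strain_36, strain_38, strain_41, strain_42, strain_5, strain_50, strain_52, strain_55, strain_60, strain_61, strain_73, strain_81, strain_84, strain_85, strain_86, strain_87, strain_89, strain_91.

25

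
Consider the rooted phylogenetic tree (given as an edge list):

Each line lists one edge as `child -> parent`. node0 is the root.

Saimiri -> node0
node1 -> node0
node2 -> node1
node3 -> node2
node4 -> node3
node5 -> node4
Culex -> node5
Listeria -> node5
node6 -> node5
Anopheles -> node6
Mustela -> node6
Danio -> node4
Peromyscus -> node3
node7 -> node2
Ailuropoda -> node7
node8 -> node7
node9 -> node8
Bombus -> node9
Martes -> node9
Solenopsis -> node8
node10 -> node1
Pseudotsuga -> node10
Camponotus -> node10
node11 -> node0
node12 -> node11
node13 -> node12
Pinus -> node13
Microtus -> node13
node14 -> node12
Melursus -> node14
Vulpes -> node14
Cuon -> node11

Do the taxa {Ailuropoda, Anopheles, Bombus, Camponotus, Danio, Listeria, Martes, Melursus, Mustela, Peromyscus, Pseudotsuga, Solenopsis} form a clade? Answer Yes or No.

No

The MRCA of the listed taxa is the root, so the smallest clade containing them is the whole tree.
That clade also contains Culex, Cuon, Microtus, Pinus, Saimiri, Vulpes, which are not in the proposed group, so the group is not monophyletic.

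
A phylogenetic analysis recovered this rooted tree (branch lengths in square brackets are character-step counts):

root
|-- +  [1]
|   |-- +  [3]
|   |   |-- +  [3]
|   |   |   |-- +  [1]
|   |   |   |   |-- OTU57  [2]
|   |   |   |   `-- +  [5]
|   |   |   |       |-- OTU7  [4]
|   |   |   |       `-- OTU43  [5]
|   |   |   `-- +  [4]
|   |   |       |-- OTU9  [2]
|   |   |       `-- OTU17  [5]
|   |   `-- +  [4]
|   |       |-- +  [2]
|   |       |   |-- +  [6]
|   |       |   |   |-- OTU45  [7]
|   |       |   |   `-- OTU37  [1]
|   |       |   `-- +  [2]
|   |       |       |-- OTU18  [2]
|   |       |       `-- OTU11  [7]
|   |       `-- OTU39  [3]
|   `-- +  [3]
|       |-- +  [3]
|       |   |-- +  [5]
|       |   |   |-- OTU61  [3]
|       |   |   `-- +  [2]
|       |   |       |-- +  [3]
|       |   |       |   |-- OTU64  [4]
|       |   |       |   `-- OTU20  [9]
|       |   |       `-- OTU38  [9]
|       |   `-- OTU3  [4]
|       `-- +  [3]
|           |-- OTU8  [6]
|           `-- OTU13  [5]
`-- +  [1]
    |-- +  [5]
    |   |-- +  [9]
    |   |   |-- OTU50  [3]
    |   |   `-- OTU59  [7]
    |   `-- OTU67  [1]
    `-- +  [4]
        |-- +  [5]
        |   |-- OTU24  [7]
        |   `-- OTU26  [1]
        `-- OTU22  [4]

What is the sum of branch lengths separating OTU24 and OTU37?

34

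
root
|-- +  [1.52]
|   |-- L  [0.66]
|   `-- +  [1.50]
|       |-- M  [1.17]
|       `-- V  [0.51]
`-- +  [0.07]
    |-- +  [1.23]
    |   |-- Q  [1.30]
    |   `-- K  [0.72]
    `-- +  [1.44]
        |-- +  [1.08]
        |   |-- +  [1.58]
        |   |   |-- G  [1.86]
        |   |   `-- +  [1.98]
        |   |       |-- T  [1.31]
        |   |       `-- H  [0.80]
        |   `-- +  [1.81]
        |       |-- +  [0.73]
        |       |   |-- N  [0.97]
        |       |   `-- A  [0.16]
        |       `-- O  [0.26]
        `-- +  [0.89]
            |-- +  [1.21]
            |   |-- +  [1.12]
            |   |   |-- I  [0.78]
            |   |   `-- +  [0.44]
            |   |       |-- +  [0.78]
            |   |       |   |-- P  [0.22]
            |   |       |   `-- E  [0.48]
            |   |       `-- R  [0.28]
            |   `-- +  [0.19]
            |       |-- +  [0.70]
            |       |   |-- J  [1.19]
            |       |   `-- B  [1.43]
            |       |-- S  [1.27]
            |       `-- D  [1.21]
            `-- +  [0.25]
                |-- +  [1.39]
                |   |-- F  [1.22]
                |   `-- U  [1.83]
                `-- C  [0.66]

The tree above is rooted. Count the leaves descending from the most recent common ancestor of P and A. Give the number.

17

The MRCA of P and A is the node subtending (((G,(T,H)),((N,A),O)),(((I,((P,E),R)),((J,B),S,D)),((F,U),C))).
That clade contains 17 terminal taxa: A, B, C, D, E, F, G, H, I, J, N, O, P, R, S, T, U.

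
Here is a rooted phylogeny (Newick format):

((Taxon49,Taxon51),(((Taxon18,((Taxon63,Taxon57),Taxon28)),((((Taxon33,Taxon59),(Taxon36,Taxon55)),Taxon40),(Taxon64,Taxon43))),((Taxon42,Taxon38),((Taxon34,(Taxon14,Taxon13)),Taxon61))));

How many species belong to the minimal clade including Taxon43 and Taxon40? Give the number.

The MRCA of Taxon43 and Taxon40 is the node subtending ((((Taxon33,Taxon59),(Taxon36,Taxon55)),Taxon40),(Taxon64,Taxon43)).
That clade contains 7 terminal taxa: Taxon33, Taxon36, Taxon40, Taxon43, Taxon55, Taxon59, Taxon64.

7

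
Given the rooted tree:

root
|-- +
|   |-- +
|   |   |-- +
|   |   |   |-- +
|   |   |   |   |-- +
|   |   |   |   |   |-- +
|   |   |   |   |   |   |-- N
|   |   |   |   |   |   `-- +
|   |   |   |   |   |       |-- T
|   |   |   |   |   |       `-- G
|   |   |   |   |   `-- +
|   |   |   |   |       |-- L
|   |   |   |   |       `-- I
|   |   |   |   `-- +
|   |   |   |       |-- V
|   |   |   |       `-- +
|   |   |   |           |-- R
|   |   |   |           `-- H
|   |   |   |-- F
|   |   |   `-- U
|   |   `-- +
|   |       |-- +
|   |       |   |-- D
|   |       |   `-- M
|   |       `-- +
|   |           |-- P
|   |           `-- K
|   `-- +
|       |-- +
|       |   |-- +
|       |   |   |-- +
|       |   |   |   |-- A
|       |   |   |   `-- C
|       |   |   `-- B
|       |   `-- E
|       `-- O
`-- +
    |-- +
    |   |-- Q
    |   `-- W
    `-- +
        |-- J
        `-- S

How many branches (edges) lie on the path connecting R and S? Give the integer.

10

The MRCA of R and S is the root of the tree.
From R up to that node: 7 branches. From S up to the same node: 3 branches. Total: 7 + 3 = 10.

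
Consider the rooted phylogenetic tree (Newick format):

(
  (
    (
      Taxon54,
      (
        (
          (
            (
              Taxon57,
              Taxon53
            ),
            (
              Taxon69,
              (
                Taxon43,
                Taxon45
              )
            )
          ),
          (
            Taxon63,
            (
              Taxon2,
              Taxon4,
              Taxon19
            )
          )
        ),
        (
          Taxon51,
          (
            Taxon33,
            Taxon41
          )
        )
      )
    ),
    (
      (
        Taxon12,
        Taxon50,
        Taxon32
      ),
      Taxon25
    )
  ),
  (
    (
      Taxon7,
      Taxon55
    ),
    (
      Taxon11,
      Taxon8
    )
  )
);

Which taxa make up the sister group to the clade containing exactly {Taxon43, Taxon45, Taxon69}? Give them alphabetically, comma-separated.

Taxon53, Taxon57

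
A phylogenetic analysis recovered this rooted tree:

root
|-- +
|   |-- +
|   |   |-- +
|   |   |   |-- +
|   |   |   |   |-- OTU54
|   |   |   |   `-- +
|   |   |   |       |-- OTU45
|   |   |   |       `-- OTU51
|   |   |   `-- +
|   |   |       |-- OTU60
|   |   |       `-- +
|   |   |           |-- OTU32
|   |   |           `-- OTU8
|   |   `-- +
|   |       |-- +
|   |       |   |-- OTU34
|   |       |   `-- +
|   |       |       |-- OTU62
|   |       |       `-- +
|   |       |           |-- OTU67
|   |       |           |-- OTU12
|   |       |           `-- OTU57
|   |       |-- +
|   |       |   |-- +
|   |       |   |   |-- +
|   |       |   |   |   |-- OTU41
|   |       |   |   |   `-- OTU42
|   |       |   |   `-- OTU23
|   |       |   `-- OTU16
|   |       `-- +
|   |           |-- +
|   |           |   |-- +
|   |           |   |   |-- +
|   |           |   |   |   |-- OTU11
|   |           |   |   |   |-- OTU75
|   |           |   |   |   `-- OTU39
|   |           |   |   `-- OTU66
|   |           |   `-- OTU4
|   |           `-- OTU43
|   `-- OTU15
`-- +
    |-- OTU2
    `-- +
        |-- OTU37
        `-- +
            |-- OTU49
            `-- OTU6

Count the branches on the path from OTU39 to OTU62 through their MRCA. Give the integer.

The MRCA of OTU39 and OTU62 is the node subtending ((OTU34,(OTU62,(OTU67,OTU12,OTU57))),(((OTU41,OTU42),OTU23),OTU16),((((OTU11,OTU75,OTU39),OTU66),OTU4),OTU43)).
From OTU39 up to that node: 5 branches. From OTU62 up to the same node: 3 branches. Total: 5 + 3 = 8.

8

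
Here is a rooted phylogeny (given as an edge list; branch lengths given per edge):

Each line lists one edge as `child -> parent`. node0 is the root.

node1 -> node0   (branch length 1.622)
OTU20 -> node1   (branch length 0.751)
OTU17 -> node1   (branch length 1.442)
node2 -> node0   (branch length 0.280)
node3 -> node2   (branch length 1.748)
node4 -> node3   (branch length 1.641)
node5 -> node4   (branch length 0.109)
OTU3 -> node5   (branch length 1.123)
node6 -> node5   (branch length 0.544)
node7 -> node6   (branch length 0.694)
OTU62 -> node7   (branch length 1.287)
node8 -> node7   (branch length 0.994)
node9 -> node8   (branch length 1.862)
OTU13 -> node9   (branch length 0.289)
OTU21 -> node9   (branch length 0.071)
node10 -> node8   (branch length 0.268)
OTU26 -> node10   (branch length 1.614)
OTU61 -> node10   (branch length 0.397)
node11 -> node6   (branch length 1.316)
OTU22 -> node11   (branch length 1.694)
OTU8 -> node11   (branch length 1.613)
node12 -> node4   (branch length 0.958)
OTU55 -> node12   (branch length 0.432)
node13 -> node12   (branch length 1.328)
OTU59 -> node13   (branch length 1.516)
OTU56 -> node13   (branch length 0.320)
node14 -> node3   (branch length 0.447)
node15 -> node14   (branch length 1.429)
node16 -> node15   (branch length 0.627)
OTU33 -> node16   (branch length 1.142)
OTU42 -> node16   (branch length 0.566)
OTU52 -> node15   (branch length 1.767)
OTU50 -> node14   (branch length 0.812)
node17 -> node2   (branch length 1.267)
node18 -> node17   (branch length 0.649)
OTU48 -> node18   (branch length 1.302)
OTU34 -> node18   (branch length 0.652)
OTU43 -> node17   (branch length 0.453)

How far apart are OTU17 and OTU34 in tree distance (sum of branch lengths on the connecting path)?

The path runs OTU17 → … → MRCA → … → OTU34; the MRCA is the root of the tree.
Branch lengths along that path: 1.442 + 1.622 + 0.280 + 1.267 + 0.649 + 0.652 = 5.912.

5.912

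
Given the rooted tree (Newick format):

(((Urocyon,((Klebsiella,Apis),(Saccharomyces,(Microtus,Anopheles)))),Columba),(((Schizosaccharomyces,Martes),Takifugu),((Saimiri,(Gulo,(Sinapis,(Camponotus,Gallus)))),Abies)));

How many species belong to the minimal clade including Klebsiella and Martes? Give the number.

16

The MRCA of Klebsiella and Martes is the root, so the clade is the entire tree.
That clade contains 16 terminal taxa: Abies, Anopheles, Apis, Camponotus, Columba, Gallus, Gulo, Klebsiella, Martes, Microtus, Saccharomyces, Saimiri, Schizosaccharomyces, Sinapis, Takifugu, Urocyon.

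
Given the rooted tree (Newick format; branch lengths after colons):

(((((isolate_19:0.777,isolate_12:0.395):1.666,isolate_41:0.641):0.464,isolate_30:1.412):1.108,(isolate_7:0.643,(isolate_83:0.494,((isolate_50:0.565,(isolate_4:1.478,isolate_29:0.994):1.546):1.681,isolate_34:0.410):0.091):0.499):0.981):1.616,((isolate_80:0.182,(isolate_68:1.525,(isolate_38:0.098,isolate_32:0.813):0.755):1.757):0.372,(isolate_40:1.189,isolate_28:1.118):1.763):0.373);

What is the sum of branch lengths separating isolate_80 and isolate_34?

The path runs isolate_80 → … → MRCA → … → isolate_34; the MRCA is the root of the tree.
Branch lengths along that path: 0.182 + 0.372 + 0.373 + 1.616 + 0.981 + 0.499 + 0.091 + 0.410 = 4.524.

4.524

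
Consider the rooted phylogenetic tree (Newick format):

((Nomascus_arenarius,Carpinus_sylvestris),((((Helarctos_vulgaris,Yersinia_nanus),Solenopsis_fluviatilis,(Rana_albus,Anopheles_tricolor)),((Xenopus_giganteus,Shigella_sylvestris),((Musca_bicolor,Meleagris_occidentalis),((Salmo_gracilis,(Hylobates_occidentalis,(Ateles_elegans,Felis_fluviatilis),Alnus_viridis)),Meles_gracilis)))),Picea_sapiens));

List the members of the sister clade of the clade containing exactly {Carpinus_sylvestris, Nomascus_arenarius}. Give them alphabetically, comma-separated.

The clade containing exactly {Carpinus_sylvestris, Nomascus_arenarius} attaches directly to the root of the tree.
The other lineage descending from that same node — the sister group — is ((((Helarctos_vulgaris,Yersinia_nanus),Solenopsis_fluviatilis,(Rana_albus,Anopheles_tricolor)),((Xenopus_giganteus,Shigella_sylvestris),((Musca_bicolor,Meleagris_occidentalis),((Salmo_gracilis,(Hylobates_occidentalis,(Ateles_elegans,Felis_fluviatilis),Alnus_viridis)),Meles_gracilis)))),Picea_sapiens); its 16 tips in alphabetical order are the answer.

Alnus_viridis, Anopheles_tricolor, Ateles_elegans, Felis_fluviatilis, Helarctos_vulgaris, Hylobates_occidentalis, Meleagris_occidentalis, Meles_gracilis, Musca_bicolor, Picea_sapiens, Rana_albus, Salmo_gracilis, Shigella_sylvestris, Solenopsis_fluviatilis, Xenopus_giganteus, Yersinia_nanus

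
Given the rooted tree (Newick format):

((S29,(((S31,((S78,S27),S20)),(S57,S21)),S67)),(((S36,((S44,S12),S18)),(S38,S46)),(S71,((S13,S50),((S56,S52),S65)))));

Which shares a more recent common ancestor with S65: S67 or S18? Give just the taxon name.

The MRCA of S65 and S18 subtends (((S36,((S44,S12),S18)),(S38,S46)),(S71,((S13,S50),((S56,S52),S65)))) (12 taxa).
The MRCA of S65 and S67 is the root, subtending the entire tree (20 taxa).
The first is nested inside the second, so S65 shares a more recent common ancestor with S18.

S18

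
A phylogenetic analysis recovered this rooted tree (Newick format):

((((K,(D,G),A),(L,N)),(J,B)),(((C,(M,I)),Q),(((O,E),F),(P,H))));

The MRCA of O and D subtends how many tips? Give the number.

The MRCA of O and D is the root, so the clade is the entire tree.
That clade contains 17 terminal taxa: A, B, C, D, E, F, G, H, I, J, K, L, M, N, O, P, Q.

17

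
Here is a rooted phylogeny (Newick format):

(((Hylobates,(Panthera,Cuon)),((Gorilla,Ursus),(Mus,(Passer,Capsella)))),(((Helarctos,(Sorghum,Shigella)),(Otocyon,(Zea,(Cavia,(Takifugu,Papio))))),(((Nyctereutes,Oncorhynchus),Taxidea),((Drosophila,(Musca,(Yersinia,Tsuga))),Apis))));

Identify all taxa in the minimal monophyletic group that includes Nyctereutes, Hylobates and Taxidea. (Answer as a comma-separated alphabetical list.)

Apis, Capsella, Cavia, Cuon, Drosophila, Gorilla, Helarctos, Hylobates, Mus, Musca, Nyctereutes, Oncorhynchus, Otocyon, Panthera, Papio, Passer, Shigella, Sorghum, Takifugu, Taxidea, Tsuga, Ursus, Yersinia, Zea

Tracing Nyctereutes: it sits inside (Nyctereutes,Oncorhynchus).
Tracing Hylobates: it sits inside (Hylobates,(Panthera,Cuon)).
Tracing Taxidea: it sits inside ((Nyctereutes,Oncorhynchus),Taxidea).
The smallest clade enclosing all 3 is the whole tree (their MRCA is the root), so the answer is all 24 tips in alphabetical order.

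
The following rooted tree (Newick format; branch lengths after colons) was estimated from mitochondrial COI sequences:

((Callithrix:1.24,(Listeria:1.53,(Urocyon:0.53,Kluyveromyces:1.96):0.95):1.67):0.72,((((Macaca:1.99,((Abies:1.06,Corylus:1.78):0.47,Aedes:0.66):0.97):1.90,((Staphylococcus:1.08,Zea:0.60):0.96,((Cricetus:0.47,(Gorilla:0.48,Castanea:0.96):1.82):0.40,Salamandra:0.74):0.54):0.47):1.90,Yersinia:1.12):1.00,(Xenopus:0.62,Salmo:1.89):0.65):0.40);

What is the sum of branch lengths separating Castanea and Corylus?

9.31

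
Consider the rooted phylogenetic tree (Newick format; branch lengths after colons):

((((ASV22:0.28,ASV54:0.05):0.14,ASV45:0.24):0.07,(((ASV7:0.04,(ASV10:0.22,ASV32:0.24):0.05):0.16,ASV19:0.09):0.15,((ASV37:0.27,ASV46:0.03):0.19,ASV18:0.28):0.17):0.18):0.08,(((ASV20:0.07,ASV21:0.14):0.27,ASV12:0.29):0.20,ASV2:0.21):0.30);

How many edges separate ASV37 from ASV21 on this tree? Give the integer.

9

The MRCA of ASV37 and ASV21 is the root of the tree.
From ASV37 up to that node: 5 branches. From ASV21 up to the same node: 4 branches. Total: 5 + 4 = 9.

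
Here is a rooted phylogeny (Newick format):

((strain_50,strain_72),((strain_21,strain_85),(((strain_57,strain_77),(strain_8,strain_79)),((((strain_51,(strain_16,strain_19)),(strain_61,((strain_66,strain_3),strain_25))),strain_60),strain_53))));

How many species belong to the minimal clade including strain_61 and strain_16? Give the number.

7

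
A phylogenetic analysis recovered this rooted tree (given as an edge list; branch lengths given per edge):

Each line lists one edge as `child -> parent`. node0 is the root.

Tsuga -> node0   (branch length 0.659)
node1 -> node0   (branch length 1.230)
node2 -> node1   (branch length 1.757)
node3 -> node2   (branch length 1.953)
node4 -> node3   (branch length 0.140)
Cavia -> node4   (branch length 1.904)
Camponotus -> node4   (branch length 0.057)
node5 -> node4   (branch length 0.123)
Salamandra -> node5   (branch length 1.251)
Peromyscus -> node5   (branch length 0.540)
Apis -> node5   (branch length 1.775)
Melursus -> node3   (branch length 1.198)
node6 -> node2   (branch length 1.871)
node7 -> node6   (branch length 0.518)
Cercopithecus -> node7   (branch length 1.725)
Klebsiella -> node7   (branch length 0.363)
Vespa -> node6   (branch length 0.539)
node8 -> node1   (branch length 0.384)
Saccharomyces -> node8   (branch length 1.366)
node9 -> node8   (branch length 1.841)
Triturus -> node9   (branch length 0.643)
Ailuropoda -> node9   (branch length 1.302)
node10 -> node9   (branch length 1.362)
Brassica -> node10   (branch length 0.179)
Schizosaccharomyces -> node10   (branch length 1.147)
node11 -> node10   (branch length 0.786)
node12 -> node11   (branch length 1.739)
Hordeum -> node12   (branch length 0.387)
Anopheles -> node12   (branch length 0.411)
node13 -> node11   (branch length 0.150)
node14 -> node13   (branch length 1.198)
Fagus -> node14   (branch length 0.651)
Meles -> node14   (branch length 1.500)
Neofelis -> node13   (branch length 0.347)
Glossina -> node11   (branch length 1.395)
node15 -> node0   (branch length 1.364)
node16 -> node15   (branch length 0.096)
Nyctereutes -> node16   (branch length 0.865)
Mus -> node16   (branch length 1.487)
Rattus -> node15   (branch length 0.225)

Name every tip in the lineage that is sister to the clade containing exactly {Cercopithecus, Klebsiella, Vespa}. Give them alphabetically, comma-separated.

Apis, Camponotus, Cavia, Melursus, Peromyscus, Salamandra

The clade containing exactly {Cercopithecus, Klebsiella, Vespa} attaches to the tree at the node subtending (((Cavia,Camponotus,(Salamandra,Peromyscus,Apis)),Melursus),((Cercopithecus,Klebsiella),Vespa)).
The other lineage descending from that same node — the sister group — is ((Cavia,Camponotus,(Salamandra,Peromyscus,Apis)),Melursus); its 6 tips in alphabetical order are the answer.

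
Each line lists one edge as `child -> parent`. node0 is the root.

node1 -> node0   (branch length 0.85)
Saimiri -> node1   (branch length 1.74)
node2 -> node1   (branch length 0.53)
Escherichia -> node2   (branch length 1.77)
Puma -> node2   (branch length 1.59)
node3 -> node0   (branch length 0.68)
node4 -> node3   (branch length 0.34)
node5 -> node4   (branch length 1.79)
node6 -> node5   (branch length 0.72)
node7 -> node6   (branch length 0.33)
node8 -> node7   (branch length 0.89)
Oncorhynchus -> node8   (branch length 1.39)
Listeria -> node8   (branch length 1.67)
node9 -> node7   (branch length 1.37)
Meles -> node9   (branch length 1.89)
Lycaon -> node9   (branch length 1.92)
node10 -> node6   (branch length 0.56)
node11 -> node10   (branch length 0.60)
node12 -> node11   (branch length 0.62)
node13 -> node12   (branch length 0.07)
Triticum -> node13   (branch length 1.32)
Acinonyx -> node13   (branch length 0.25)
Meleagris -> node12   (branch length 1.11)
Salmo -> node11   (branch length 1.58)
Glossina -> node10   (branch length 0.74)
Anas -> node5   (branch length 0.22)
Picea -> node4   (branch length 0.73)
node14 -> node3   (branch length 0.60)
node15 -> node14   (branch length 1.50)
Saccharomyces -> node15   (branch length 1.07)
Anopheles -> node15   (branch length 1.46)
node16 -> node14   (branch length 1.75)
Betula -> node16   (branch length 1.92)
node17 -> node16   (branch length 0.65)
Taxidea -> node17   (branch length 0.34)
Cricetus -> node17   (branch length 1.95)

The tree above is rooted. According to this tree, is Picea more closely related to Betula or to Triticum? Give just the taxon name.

Triticum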